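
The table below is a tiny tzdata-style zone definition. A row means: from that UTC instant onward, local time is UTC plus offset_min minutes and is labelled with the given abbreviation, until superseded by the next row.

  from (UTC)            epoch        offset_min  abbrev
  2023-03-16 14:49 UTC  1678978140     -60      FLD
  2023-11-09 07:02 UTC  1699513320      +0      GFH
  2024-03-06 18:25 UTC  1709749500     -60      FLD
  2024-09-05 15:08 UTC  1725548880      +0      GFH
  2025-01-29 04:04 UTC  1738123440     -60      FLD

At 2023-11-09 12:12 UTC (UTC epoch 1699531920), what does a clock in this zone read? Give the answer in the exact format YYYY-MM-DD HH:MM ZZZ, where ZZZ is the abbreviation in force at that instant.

2023-11-09 12:12 GFH

Query: 2023-11-09 12:12 UTC
Rule 2/5 (GFH, +00:00): 2023-11-09 07:02 UTC ≤ query < 2024-03-06 18:25 UTC
12·60 + 12 + 0 = 732 min
732 = 0·1440 + 732; 732 = 12·60 + 12 → 12:12, same day
→ 2023-11-09 12:12 GFH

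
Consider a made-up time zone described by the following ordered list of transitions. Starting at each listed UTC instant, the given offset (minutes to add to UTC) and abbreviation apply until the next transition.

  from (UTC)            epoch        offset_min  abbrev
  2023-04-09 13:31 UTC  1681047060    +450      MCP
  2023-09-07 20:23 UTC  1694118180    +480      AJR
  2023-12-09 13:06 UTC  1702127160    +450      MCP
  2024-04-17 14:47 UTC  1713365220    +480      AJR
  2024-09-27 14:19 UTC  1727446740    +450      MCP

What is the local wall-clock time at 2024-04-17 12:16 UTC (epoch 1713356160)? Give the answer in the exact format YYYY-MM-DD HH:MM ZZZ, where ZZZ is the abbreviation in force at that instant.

Query: 2024-04-17 12:16 UTC
Rule 3/5 (MCP, +07:30): 2023-12-09 13:06 UTC ≤ query < 2024-04-17 14:47 UTC
12·60 + 16 + 450 = 1186 min
1186 = 0·1440 + 1186; 1186 = 19·60 + 46 → 19:46, same day
→ 2024-04-17 19:46 MCP

2024-04-17 19:46 MCP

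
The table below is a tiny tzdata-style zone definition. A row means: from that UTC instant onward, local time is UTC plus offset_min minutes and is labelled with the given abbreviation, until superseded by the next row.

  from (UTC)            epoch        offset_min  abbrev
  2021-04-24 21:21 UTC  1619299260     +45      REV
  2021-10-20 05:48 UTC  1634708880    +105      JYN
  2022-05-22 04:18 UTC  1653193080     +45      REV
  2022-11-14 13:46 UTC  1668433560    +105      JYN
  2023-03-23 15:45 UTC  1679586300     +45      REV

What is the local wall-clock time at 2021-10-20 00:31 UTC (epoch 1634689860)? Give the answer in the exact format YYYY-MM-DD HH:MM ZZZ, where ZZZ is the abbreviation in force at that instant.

2021-10-20 01:16 REV

Query: 2021-10-20 00:31 UTC
Rule 1/5 (REV, +00:45): 2021-04-24 21:21 UTC ≤ query < 2021-10-20 05:48 UTC
0·60 + 31 + 45 = 76 min
76 = 0·1440 + 76; 76 = 1·60 + 16 → 01:16, same day
→ 2021-10-20 01:16 REV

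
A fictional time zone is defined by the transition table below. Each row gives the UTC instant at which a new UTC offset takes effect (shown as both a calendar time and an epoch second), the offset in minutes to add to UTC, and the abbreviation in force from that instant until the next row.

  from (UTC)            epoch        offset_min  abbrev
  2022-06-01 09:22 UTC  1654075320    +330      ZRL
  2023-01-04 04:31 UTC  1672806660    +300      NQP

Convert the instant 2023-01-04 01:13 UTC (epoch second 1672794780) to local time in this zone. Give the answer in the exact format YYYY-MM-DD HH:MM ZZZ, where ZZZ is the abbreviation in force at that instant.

2023-01-04 06:43 ZRL

Query: 2023-01-04 01:13 UTC
Rule 1/2 (ZRL, +05:30): 2022-06-01 09:22 UTC ≤ query < 2023-01-04 04:31 UTC
1·60 + 13 + 330 = 403 min
403 = 0·1440 + 403; 403 = 6·60 + 43 → 06:43, same day
→ 2023-01-04 06:43 ZRL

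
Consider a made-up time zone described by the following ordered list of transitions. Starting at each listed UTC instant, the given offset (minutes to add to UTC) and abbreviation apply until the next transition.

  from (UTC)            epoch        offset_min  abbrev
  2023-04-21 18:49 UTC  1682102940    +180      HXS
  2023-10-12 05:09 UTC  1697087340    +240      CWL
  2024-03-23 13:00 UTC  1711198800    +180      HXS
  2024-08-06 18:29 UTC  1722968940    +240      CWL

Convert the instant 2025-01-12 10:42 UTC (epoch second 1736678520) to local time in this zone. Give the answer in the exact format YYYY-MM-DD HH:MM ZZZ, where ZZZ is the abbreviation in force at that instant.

2025-01-12 14:42 CWL

Query: 2025-01-12 10:42 UTC
Rule 4/4 (CWL, +04:00): 2024-08-06 18:29 UTC ≤ query < +∞
10·60 + 42 + 240 = 882 min
882 = 0·1440 + 882; 882 = 14·60 + 42 → 14:42, same day
→ 2025-01-12 14:42 CWL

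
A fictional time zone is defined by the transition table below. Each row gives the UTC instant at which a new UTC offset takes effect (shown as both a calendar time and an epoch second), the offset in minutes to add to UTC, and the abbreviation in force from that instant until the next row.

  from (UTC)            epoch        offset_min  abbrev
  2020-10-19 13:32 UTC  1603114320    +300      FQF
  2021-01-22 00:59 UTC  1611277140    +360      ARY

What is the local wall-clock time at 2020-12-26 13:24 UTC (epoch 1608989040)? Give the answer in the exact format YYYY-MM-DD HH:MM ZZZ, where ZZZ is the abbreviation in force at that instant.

2020-12-26 18:24 FQF

Query: 2020-12-26 13:24 UTC
Rule 1/2 (FQF, +05:00): 2020-10-19 13:32 UTC ≤ query < 2021-01-22 00:59 UTC
13·60 + 24 + 300 = 1104 min
1104 = 0·1440 + 1104; 1104 = 18·60 + 24 → 18:24, same day
→ 2020-12-26 18:24 FQF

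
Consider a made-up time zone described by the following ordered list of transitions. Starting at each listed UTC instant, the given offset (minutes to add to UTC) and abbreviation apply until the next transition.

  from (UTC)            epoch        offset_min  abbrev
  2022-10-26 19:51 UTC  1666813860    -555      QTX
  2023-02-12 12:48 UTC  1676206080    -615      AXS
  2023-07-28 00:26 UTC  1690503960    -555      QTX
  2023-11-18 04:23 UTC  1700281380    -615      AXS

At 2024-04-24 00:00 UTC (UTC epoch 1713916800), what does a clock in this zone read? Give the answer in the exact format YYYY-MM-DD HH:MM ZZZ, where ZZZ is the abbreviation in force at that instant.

2024-04-23 13:45 AXS

Query: 2024-04-24 00:00 UTC
Rule 4/4 (AXS, -10:15): 2023-11-18 04:23 UTC ≤ query < +∞
0·60 + 0 - 615 = -615 min
-615 = -1·1440 + 825; 825 = 13·60 + 45 → 13:45, 2024-04-24 - 1 day = 2024-04-23
→ 2024-04-23 13:45 AXS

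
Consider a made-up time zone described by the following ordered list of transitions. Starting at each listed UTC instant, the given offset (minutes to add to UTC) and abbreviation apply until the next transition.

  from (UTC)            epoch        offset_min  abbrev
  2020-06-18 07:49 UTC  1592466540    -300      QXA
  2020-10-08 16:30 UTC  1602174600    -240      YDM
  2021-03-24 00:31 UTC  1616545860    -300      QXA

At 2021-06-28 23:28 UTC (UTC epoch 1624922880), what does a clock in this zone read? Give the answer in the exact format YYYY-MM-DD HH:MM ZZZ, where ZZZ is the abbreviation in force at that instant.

Query: 2021-06-28 23:28 UTC
Rule 3/3 (QXA, -05:00): 2021-03-24 00:31 UTC ≤ query < +∞
23·60 + 28 - 300 = 1108 min
1108 = 0·1440 + 1108; 1108 = 18·60 + 28 → 18:28, same day
→ 2021-06-28 18:28 QXA

2021-06-28 18:28 QXA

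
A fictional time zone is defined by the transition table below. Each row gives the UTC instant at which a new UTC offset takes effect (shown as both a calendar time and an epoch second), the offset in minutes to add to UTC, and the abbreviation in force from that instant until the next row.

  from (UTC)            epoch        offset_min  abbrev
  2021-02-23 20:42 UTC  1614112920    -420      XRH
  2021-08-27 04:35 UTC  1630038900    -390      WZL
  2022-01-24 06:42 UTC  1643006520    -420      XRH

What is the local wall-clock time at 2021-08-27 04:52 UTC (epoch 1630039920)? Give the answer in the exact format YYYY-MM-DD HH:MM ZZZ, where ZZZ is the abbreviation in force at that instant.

2021-08-26 22:22 WZL

Query: 2021-08-27 04:52 UTC
Rule 2/3 (WZL, -06:30): 2021-08-27 04:35 UTC ≤ query < 2022-01-24 06:42 UTC
4·60 + 52 - 390 = -98 min
-98 = -1·1440 + 1342; 1342 = 22·60 + 22 → 22:22, 2021-08-27 - 1 day = 2021-08-26
→ 2021-08-26 22:22 WZL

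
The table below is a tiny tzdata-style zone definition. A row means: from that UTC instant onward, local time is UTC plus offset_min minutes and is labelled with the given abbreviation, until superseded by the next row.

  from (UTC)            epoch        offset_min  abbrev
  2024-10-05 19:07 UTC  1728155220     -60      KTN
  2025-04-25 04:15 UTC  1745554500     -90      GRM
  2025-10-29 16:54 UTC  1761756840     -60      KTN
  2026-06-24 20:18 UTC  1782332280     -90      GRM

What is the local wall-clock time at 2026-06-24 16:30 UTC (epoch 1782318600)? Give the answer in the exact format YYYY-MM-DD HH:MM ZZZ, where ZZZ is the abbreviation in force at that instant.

2026-06-24 15:30 KTN

Query: 2026-06-24 16:30 UTC
Rule 3/4 (KTN, -01:00): 2025-10-29 16:54 UTC ≤ query < 2026-06-24 20:18 UTC
16·60 + 30 - 60 = 930 min
930 = 0·1440 + 930; 930 = 15·60 + 30 → 15:30, same day
→ 2026-06-24 15:30 KTN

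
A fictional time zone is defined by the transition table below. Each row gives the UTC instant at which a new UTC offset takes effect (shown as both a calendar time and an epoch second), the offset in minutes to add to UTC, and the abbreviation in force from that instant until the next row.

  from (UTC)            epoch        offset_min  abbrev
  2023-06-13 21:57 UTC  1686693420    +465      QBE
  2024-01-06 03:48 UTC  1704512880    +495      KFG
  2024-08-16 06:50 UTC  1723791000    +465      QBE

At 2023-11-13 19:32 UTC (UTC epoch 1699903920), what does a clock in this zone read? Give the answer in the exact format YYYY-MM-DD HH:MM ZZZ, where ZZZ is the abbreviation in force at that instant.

Query: 2023-11-13 19:32 UTC
Rule 1/3 (QBE, +07:45): 2023-06-13 21:57 UTC ≤ query < 2024-01-06 03:48 UTC
19·60 + 32 + 465 = 1637 min
1637 = 1·1440 + 197; 197 = 3·60 + 17 → 03:17, 2023-11-13 + 1 day = 2023-11-14
→ 2023-11-14 03:17 QBE

2023-11-14 03:17 QBE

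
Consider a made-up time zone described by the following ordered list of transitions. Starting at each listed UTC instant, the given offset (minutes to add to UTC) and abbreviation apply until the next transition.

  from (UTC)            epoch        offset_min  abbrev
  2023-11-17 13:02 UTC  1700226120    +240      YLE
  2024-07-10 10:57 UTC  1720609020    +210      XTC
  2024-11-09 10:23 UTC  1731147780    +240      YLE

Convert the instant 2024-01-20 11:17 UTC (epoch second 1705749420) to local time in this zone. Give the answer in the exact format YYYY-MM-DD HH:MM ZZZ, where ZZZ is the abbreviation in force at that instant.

2024-01-20 15:17 YLE

Query: 2024-01-20 11:17 UTC
Rule 1/3 (YLE, +04:00): 2023-11-17 13:02 UTC ≤ query < 2024-07-10 10:57 UTC
11·60 + 17 + 240 = 917 min
917 = 0·1440 + 917; 917 = 15·60 + 17 → 15:17, same day
→ 2024-01-20 15:17 YLE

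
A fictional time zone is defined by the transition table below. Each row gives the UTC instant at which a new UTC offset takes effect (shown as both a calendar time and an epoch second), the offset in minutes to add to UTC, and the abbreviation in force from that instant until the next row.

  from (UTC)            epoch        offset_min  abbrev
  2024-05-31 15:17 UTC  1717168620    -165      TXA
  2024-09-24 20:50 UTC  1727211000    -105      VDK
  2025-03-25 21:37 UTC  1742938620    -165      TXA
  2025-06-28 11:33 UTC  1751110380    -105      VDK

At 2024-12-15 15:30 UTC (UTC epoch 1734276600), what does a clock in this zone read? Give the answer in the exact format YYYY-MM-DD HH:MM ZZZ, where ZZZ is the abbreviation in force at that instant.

Query: 2024-12-15 15:30 UTC
Rule 2/4 (VDK, -01:45): 2024-09-24 20:50 UTC ≤ query < 2025-03-25 21:37 UTC
15·60 + 30 - 105 = 825 min
825 = 0·1440 + 825; 825 = 13·60 + 45 → 13:45, same day
→ 2024-12-15 13:45 VDK

2024-12-15 13:45 VDK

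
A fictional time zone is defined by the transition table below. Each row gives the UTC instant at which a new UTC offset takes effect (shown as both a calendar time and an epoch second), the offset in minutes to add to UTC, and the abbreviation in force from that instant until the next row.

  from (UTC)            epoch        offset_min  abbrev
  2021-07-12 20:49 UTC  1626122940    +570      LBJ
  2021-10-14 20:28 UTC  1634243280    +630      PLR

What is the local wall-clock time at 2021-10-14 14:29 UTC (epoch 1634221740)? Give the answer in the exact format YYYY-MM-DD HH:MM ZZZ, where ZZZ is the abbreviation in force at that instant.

Query: 2021-10-14 14:29 UTC
Rule 1/2 (LBJ, +09:30): 2021-07-12 20:49 UTC ≤ query < 2021-10-14 20:28 UTC
14·60 + 29 + 570 = 1439 min
1439 = 0·1440 + 1439; 1439 = 23·60 + 59 → 23:59, same day
→ 2021-10-14 23:59 LBJ

2021-10-14 23:59 LBJ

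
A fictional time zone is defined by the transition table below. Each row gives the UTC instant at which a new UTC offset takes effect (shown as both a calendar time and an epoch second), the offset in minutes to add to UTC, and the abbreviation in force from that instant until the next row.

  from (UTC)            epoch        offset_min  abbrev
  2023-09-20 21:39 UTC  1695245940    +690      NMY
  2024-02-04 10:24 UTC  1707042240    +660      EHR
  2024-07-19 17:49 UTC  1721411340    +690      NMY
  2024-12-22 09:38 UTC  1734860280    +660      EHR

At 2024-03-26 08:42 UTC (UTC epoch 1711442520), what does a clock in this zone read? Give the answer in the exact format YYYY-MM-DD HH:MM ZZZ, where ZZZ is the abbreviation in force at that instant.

Query: 2024-03-26 08:42 UTC
Rule 2/4 (EHR, +11:00): 2024-02-04 10:24 UTC ≤ query < 2024-07-19 17:49 UTC
8·60 + 42 + 660 = 1182 min
1182 = 0·1440 + 1182; 1182 = 19·60 + 42 → 19:42, same day
→ 2024-03-26 19:42 EHR

2024-03-26 19:42 EHR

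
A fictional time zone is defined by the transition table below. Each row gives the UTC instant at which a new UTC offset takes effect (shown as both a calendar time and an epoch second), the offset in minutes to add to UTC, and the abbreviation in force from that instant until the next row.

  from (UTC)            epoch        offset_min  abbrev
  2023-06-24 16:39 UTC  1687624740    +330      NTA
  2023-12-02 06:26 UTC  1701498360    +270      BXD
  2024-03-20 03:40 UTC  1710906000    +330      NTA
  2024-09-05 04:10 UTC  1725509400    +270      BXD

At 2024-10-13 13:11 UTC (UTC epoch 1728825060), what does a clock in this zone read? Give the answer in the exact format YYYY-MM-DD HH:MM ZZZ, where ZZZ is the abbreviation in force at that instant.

2024-10-13 17:41 BXD

Query: 2024-10-13 13:11 UTC
Rule 4/4 (BXD, +04:30): 2024-09-05 04:10 UTC ≤ query < +∞
13·60 + 11 + 270 = 1061 min
1061 = 0·1440 + 1061; 1061 = 17·60 + 41 → 17:41, same day
→ 2024-10-13 17:41 BXD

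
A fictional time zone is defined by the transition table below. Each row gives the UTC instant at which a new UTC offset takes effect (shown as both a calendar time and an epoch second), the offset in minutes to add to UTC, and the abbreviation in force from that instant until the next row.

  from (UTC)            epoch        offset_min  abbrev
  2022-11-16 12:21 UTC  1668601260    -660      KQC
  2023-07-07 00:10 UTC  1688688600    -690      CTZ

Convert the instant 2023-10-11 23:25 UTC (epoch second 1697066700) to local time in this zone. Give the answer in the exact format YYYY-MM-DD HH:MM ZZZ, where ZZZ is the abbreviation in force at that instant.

Query: 2023-10-11 23:25 UTC
Rule 2/2 (CTZ, -11:30): 2023-07-07 00:10 UTC ≤ query < +∞
23·60 + 25 - 690 = 715 min
715 = 0·1440 + 715; 715 = 11·60 + 55 → 11:55, same day
→ 2023-10-11 11:55 CTZ

2023-10-11 11:55 CTZ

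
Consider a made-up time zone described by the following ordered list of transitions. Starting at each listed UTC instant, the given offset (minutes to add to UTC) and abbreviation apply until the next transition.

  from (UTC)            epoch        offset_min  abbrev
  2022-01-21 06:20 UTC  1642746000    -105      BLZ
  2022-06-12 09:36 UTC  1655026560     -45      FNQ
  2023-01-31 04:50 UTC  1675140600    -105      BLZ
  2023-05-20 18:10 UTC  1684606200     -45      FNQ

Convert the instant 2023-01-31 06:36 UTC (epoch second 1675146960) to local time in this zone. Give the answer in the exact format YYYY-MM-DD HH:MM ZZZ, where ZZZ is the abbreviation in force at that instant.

2023-01-31 04:51 BLZ

Query: 2023-01-31 06:36 UTC
Rule 3/4 (BLZ, -01:45): 2023-01-31 04:50 UTC ≤ query < 2023-05-20 18:10 UTC
6·60 + 36 - 105 = 291 min
291 = 0·1440 + 291; 291 = 4·60 + 51 → 04:51, same day
→ 2023-01-31 04:51 BLZ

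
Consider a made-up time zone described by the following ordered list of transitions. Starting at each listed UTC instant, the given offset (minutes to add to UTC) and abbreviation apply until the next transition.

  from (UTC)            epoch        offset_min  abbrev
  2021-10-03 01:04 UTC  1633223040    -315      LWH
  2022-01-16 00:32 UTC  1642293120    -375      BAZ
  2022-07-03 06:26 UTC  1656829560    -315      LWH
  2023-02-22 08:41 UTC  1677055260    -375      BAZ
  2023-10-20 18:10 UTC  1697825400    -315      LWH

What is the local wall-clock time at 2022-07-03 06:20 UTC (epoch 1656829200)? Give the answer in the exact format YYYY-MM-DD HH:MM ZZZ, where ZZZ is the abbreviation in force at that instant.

2022-07-03 00:05 BAZ

Query: 2022-07-03 06:20 UTC
Rule 2/5 (BAZ, -06:15): 2022-01-16 00:32 UTC ≤ query < 2022-07-03 06:26 UTC
6·60 + 20 - 375 = 5 min
5 = 0·1440 + 5; 5 = 0·60 + 5 → 00:05, same day
→ 2022-07-03 00:05 BAZ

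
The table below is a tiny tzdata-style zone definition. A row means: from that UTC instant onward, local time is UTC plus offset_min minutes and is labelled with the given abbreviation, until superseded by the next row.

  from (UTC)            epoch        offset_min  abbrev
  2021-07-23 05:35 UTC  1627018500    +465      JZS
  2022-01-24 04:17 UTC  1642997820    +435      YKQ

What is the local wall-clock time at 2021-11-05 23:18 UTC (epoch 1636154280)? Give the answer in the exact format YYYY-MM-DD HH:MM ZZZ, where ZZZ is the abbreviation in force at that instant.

2021-11-06 07:03 JZS

Query: 2021-11-05 23:18 UTC
Rule 1/2 (JZS, +07:45): 2021-07-23 05:35 UTC ≤ query < 2022-01-24 04:17 UTC
23·60 + 18 + 465 = 1863 min
1863 = 1·1440 + 423; 423 = 7·60 + 3 → 07:03, 2021-11-05 + 1 day = 2021-11-06
→ 2021-11-06 07:03 JZS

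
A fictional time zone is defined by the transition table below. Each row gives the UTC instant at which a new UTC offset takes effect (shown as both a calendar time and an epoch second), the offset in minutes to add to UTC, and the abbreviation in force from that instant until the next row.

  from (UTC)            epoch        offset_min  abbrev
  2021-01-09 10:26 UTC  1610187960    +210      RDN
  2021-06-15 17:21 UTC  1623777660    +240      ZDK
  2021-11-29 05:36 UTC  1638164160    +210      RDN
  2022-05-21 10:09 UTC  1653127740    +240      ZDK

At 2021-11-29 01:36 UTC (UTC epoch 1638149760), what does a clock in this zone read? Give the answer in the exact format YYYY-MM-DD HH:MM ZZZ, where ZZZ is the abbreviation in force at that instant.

2021-11-29 05:36 ZDK

Query: 2021-11-29 01:36 UTC
Rule 2/4 (ZDK, +04:00): 2021-06-15 17:21 UTC ≤ query < 2021-11-29 05:36 UTC
1·60 + 36 + 240 = 336 min
336 = 0·1440 + 336; 336 = 5·60 + 36 → 05:36, same day
→ 2021-11-29 05:36 ZDK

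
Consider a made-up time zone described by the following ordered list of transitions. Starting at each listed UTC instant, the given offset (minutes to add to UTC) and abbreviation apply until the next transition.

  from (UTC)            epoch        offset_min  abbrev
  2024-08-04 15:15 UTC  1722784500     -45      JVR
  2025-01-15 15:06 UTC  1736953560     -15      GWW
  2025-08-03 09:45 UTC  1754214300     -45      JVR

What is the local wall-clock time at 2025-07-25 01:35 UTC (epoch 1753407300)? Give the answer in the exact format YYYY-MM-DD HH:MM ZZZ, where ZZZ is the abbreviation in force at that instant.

Query: 2025-07-25 01:35 UTC
Rule 2/3 (GWW, -00:15): 2025-01-15 15:06 UTC ≤ query < 2025-08-03 09:45 UTC
1·60 + 35 - 15 = 80 min
80 = 0·1440 + 80; 80 = 1·60 + 20 → 01:20, same day
→ 2025-07-25 01:20 GWW

2025-07-25 01:20 GWW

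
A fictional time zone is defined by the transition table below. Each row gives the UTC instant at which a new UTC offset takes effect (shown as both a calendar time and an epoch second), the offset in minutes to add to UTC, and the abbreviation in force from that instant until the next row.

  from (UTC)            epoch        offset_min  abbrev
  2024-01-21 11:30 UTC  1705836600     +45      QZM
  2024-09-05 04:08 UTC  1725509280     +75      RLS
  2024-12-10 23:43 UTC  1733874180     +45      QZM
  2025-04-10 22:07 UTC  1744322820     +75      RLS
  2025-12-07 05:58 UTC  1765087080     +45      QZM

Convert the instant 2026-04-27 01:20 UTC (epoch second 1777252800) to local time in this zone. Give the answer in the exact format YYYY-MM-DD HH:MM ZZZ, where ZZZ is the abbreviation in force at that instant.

Query: 2026-04-27 01:20 UTC
Rule 5/5 (QZM, +00:45): 2025-12-07 05:58 UTC ≤ query < +∞
1·60 + 20 + 45 = 125 min
125 = 0·1440 + 125; 125 = 2·60 + 5 → 02:05, same day
→ 2026-04-27 02:05 QZM

2026-04-27 02:05 QZM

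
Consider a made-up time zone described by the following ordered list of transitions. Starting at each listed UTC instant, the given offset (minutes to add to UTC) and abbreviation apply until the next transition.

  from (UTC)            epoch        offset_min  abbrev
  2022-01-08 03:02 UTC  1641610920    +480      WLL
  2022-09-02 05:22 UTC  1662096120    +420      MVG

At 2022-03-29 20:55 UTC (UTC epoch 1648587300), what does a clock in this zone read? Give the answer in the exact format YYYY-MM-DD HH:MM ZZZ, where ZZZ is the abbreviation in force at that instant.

2022-03-30 04:55 WLL

Query: 2022-03-29 20:55 UTC
Rule 1/2 (WLL, +08:00): 2022-01-08 03:02 UTC ≤ query < 2022-09-02 05:22 UTC
20·60 + 55 + 480 = 1735 min
1735 = 1·1440 + 295; 295 = 4·60 + 55 → 04:55, 2022-03-29 + 1 day = 2022-03-30
→ 2022-03-30 04:55 WLL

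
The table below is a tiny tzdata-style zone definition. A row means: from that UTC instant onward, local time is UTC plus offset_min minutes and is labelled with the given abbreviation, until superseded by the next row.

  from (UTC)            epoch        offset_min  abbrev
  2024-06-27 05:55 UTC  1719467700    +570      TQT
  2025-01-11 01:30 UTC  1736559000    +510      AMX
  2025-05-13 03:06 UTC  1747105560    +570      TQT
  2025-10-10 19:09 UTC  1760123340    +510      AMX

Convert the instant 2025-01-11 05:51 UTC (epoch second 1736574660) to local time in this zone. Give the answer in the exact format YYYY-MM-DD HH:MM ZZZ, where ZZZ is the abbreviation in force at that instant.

2025-01-11 14:21 AMX

Query: 2025-01-11 05:51 UTC
Rule 2/4 (AMX, +08:30): 2025-01-11 01:30 UTC ≤ query < 2025-05-13 03:06 UTC
5·60 + 51 + 510 = 861 min
861 = 0·1440 + 861; 861 = 14·60 + 21 → 14:21, same day
→ 2025-01-11 14:21 AMX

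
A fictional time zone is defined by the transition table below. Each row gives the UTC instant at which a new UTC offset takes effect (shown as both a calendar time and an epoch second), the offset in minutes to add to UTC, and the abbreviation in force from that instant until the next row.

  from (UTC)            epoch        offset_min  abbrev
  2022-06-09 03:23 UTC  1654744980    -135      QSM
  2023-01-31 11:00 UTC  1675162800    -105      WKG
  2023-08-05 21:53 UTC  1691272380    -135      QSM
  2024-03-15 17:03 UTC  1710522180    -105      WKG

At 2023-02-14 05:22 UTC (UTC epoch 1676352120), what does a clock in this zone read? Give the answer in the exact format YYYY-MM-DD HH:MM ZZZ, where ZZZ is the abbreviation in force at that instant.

2023-02-14 03:37 WKG

Query: 2023-02-14 05:22 UTC
Rule 2/4 (WKG, -01:45): 2023-01-31 11:00 UTC ≤ query < 2023-08-05 21:53 UTC
5·60 + 22 - 105 = 217 min
217 = 0·1440 + 217; 217 = 3·60 + 37 → 03:37, same day
→ 2023-02-14 03:37 WKG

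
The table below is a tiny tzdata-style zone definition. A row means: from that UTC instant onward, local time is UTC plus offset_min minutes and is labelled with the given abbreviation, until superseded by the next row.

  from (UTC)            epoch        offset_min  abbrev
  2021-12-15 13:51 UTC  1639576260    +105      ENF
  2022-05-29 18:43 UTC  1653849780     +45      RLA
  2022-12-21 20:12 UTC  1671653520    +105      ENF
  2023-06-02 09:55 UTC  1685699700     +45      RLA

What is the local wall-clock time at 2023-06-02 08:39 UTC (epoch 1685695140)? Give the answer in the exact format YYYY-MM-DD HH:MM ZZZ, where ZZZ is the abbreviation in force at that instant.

2023-06-02 10:24 ENF

Query: 2023-06-02 08:39 UTC
Rule 3/4 (ENF, +01:45): 2022-12-21 20:12 UTC ≤ query < 2023-06-02 09:55 UTC
8·60 + 39 + 105 = 624 min
624 = 0·1440 + 624; 624 = 10·60 + 24 → 10:24, same day
→ 2023-06-02 10:24 ENF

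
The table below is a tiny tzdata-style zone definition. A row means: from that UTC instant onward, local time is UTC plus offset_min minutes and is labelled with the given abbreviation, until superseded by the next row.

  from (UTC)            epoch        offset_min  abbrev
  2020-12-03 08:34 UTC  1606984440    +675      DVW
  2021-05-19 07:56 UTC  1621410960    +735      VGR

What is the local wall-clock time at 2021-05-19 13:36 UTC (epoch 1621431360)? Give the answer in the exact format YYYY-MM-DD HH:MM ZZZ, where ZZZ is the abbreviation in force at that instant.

Query: 2021-05-19 13:36 UTC
Rule 2/2 (VGR, +12:15): 2021-05-19 07:56 UTC ≤ query < +∞
13·60 + 36 + 735 = 1551 min
1551 = 1·1440 + 111; 111 = 1·60 + 51 → 01:51, 2021-05-19 + 1 day = 2021-05-20
→ 2021-05-20 01:51 VGR

2021-05-20 01:51 VGR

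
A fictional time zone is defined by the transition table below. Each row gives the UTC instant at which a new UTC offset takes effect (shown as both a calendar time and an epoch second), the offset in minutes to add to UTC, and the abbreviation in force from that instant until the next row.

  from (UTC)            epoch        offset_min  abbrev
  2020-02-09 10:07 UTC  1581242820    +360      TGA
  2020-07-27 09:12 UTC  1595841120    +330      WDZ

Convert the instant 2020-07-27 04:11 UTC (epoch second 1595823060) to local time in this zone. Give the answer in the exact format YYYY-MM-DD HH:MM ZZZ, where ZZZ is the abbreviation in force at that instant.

2020-07-27 10:11 TGA

Query: 2020-07-27 04:11 UTC
Rule 1/2 (TGA, +06:00): 2020-02-09 10:07 UTC ≤ query < 2020-07-27 09:12 UTC
4·60 + 11 + 360 = 611 min
611 = 0·1440 + 611; 611 = 10·60 + 11 → 10:11, same day
→ 2020-07-27 10:11 TGA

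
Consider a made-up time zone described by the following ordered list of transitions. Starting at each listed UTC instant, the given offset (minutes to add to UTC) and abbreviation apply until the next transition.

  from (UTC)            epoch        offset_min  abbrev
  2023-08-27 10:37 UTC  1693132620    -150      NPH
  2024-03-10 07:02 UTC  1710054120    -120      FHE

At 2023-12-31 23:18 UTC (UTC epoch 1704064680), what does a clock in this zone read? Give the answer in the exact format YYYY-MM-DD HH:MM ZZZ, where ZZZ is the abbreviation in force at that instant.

Query: 2023-12-31 23:18 UTC
Rule 1/2 (NPH, -02:30): 2023-08-27 10:37 UTC ≤ query < 2024-03-10 07:02 UTC
23·60 + 18 - 150 = 1248 min
1248 = 0·1440 + 1248; 1248 = 20·60 + 48 → 20:48, same day
→ 2023-12-31 20:48 NPH

2023-12-31 20:48 NPH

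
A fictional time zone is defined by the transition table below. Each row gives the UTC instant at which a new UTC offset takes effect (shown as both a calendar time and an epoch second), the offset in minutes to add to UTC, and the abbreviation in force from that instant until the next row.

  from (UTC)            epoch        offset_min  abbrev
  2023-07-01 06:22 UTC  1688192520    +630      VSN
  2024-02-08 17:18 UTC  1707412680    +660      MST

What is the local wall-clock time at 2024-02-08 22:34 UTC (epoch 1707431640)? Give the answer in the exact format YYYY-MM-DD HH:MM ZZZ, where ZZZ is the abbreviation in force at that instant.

Query: 2024-02-08 22:34 UTC
Rule 2/2 (MST, +11:00): 2024-02-08 17:18 UTC ≤ query < +∞
22·60 + 34 + 660 = 2014 min
2014 = 1·1440 + 574; 574 = 9·60 + 34 → 09:34, 2024-02-08 + 1 day = 2024-02-09
→ 2024-02-09 09:34 MST

2024-02-09 09:34 MST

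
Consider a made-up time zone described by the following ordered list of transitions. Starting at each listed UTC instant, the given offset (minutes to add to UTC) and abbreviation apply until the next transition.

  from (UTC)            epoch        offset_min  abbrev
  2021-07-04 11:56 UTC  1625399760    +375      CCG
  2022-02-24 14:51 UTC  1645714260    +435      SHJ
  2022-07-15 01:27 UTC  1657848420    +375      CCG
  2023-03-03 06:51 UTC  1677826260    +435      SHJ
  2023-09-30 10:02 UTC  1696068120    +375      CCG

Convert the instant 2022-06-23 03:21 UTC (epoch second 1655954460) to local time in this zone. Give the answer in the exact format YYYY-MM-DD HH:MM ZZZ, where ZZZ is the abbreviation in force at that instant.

Query: 2022-06-23 03:21 UTC
Rule 2/5 (SHJ, +07:15): 2022-02-24 14:51 UTC ≤ query < 2022-07-15 01:27 UTC
3·60 + 21 + 435 = 636 min
636 = 0·1440 + 636; 636 = 10·60 + 36 → 10:36, same day
→ 2022-06-23 10:36 SHJ

2022-06-23 10:36 SHJ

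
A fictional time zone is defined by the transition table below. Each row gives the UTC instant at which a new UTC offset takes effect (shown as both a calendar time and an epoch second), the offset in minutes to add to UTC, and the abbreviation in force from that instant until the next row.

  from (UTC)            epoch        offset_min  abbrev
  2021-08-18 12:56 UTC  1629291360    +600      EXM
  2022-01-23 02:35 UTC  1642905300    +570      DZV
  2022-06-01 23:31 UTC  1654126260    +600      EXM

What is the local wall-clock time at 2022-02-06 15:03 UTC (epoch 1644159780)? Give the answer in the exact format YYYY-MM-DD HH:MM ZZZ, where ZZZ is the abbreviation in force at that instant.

2022-02-07 00:33 DZV

Query: 2022-02-06 15:03 UTC
Rule 2/3 (DZV, +09:30): 2022-01-23 02:35 UTC ≤ query < 2022-06-01 23:31 UTC
15·60 + 3 + 570 = 1473 min
1473 = 1·1440 + 33; 33 = 0·60 + 33 → 00:33, 2022-02-06 + 1 day = 2022-02-07
→ 2022-02-07 00:33 DZV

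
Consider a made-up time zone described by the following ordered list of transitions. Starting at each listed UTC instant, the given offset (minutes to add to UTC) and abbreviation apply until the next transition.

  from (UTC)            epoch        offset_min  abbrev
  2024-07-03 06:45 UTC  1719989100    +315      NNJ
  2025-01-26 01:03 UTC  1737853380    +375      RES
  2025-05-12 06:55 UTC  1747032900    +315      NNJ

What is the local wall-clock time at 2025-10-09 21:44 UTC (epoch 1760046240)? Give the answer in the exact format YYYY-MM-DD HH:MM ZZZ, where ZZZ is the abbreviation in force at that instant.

2025-10-10 02:59 NNJ

Query: 2025-10-09 21:44 UTC
Rule 3/3 (NNJ, +05:15): 2025-05-12 06:55 UTC ≤ query < +∞
21·60 + 44 + 315 = 1619 min
1619 = 1·1440 + 179; 179 = 2·60 + 59 → 02:59, 2025-10-09 + 1 day = 2025-10-10
→ 2025-10-10 02:59 NNJ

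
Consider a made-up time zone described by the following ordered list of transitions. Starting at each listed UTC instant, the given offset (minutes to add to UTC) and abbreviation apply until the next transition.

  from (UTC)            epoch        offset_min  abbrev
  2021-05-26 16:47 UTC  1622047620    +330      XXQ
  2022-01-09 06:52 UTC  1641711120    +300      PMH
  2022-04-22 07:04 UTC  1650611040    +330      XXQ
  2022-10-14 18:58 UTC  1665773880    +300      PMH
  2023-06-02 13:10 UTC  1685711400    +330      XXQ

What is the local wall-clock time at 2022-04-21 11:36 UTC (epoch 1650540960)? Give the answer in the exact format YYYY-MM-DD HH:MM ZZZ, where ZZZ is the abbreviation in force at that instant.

Query: 2022-04-21 11:36 UTC
Rule 2/5 (PMH, +05:00): 2022-01-09 06:52 UTC ≤ query < 2022-04-22 07:04 UTC
11·60 + 36 + 300 = 996 min
996 = 0·1440 + 996; 996 = 16·60 + 36 → 16:36, same day
→ 2022-04-21 16:36 PMH

2022-04-21 16:36 PMH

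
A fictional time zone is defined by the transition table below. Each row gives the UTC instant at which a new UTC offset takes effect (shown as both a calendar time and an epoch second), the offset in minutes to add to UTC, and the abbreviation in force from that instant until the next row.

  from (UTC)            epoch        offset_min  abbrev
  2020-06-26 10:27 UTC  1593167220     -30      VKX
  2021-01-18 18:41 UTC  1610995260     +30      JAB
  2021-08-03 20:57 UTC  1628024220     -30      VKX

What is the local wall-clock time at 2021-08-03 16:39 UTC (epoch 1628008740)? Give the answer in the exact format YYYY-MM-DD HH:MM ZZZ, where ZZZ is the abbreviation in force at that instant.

2021-08-03 17:09 JAB

Query: 2021-08-03 16:39 UTC
Rule 2/3 (JAB, +00:30): 2021-01-18 18:41 UTC ≤ query < 2021-08-03 20:57 UTC
16·60 + 39 + 30 = 1029 min
1029 = 0·1440 + 1029; 1029 = 17·60 + 9 → 17:09, same day
→ 2021-08-03 17:09 JAB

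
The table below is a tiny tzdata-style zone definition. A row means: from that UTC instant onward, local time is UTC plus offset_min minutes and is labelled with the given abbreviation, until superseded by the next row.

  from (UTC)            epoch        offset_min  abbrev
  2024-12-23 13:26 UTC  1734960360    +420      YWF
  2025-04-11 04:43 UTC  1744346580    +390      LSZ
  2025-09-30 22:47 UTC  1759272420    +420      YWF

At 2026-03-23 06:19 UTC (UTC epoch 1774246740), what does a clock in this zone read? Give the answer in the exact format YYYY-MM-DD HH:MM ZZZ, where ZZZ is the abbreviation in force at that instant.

Query: 2026-03-23 06:19 UTC
Rule 3/3 (YWF, +07:00): 2025-09-30 22:47 UTC ≤ query < +∞
6·60 + 19 + 420 = 799 min
799 = 0·1440 + 799; 799 = 13·60 + 19 → 13:19, same day
→ 2026-03-23 13:19 YWF

2026-03-23 13:19 YWF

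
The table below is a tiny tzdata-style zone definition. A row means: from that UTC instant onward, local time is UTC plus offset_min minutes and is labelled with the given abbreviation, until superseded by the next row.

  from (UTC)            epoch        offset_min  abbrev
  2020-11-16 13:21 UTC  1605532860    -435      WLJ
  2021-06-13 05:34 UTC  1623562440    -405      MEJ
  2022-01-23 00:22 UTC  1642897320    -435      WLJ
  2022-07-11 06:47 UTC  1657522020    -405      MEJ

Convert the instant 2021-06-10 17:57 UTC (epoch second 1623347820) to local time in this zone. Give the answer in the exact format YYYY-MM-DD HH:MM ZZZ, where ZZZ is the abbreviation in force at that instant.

2021-06-10 10:42 WLJ

Query: 2021-06-10 17:57 UTC
Rule 1/4 (WLJ, -07:15): 2020-11-16 13:21 UTC ≤ query < 2021-06-13 05:34 UTC
17·60 + 57 - 435 = 642 min
642 = 0·1440 + 642; 642 = 10·60 + 42 → 10:42, same day
→ 2021-06-10 10:42 WLJ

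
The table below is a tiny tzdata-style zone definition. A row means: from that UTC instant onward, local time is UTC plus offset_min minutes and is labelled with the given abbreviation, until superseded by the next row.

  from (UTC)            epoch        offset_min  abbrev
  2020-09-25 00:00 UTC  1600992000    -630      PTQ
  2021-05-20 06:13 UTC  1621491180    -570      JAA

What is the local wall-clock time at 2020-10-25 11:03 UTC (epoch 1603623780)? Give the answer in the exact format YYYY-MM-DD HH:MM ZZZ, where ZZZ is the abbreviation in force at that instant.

2020-10-25 00:33 PTQ

Query: 2020-10-25 11:03 UTC
Rule 1/2 (PTQ, -10:30): 2020-09-25 00:00 UTC ≤ query < 2021-05-20 06:13 UTC
11·60 + 3 - 630 = 33 min
33 = 0·1440 + 33; 33 = 0·60 + 33 → 00:33, same day
→ 2020-10-25 00:33 PTQ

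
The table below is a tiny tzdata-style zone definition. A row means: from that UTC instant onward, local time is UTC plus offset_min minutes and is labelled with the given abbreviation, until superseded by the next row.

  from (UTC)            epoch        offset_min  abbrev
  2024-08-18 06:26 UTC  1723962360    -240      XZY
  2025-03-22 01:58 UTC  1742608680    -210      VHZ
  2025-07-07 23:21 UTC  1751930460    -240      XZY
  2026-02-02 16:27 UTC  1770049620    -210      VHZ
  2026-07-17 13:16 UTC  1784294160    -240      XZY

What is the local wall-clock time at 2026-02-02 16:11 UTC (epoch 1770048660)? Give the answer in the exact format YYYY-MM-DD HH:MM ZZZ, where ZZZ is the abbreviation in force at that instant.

2026-02-02 12:11 XZY

Query: 2026-02-02 16:11 UTC
Rule 3/5 (XZY, -04:00): 2025-07-07 23:21 UTC ≤ query < 2026-02-02 16:27 UTC
16·60 + 11 - 240 = 731 min
731 = 0·1440 + 731; 731 = 12·60 + 11 → 12:11, same day
→ 2026-02-02 12:11 XZY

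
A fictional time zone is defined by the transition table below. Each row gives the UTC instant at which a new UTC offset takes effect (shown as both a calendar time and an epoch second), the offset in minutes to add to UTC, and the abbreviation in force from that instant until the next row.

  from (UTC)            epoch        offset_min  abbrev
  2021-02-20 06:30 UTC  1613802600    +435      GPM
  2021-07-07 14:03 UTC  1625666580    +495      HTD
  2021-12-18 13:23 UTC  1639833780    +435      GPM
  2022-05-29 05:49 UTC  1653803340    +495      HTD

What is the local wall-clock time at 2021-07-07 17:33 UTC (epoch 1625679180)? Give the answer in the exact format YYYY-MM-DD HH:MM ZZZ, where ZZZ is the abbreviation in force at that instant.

Query: 2021-07-07 17:33 UTC
Rule 2/4 (HTD, +08:15): 2021-07-07 14:03 UTC ≤ query < 2021-12-18 13:23 UTC
17·60 + 33 + 495 = 1548 min
1548 = 1·1440 + 108; 108 = 1·60 + 48 → 01:48, 2021-07-07 + 1 day = 2021-07-08
→ 2021-07-08 01:48 HTD

2021-07-08 01:48 HTD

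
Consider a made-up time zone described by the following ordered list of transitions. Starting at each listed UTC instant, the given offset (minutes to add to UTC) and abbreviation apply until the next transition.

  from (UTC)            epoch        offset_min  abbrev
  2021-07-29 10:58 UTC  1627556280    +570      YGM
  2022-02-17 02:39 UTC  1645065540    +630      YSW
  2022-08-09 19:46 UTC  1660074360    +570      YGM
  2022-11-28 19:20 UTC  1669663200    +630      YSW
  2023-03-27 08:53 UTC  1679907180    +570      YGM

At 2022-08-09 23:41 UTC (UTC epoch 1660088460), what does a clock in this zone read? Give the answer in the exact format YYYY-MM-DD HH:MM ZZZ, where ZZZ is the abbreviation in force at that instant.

Query: 2022-08-09 23:41 UTC
Rule 3/5 (YGM, +09:30): 2022-08-09 19:46 UTC ≤ query < 2022-11-28 19:20 UTC
23·60 + 41 + 570 = 1991 min
1991 = 1·1440 + 551; 551 = 9·60 + 11 → 09:11, 2022-08-09 + 1 day = 2022-08-10
→ 2022-08-10 09:11 YGM

2022-08-10 09:11 YGM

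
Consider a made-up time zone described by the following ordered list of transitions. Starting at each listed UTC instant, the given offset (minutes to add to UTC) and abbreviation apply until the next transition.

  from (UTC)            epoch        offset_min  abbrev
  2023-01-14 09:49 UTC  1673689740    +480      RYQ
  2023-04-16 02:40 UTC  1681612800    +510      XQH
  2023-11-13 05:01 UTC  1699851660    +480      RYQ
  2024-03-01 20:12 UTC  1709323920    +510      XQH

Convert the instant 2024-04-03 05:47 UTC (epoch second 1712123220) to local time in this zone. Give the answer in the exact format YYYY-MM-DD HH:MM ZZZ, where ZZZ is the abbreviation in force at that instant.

2024-04-03 14:17 XQH

Query: 2024-04-03 05:47 UTC
Rule 4/4 (XQH, +08:30): 2024-03-01 20:12 UTC ≤ query < +∞
5·60 + 47 + 510 = 857 min
857 = 0·1440 + 857; 857 = 14·60 + 17 → 14:17, same day
→ 2024-04-03 14:17 XQH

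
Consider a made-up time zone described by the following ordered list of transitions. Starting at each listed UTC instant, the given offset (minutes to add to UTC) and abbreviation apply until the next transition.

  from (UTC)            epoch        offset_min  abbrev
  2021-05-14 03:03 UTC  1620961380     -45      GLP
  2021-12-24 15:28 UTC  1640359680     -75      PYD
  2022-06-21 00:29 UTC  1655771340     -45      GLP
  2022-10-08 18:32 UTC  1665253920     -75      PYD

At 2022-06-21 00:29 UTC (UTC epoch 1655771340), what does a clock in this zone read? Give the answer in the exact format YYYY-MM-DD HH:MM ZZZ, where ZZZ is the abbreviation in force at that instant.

2022-06-20 23:44 GLP

Query: 2022-06-21 00:29 UTC
Rule 3/4 (GLP, -00:45): 2022-06-21 00:29 UTC ≤ query < 2022-10-08 18:32 UTC
0·60 + 29 - 45 = -16 min
-16 = -1·1440 + 1424; 1424 = 23·60 + 44 → 23:44, 2022-06-21 - 1 day = 2022-06-20
→ 2022-06-20 23:44 GLP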